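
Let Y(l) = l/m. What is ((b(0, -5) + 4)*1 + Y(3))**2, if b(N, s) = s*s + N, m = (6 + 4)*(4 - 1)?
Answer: 84681/100 ≈ 846.81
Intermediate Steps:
m = 30 (m = 10*3 = 30)
b(N, s) = N + s**2 (b(N, s) = s**2 + N = N + s**2)
Y(l) = l/30
((b(0, -5) + 4)*1 + Y(3))**2 = (((0 + (-5)**2) + 4)*1 + (1/30)*3)**2 = (((0 + 25) + 4)*1 + 1/10)**2 = ((25 + 4)*1 + 1/10)**2 = (29*1 + 1/10)**2 = (29 + 1/10)**2 = (291/10)**2 = 84681/100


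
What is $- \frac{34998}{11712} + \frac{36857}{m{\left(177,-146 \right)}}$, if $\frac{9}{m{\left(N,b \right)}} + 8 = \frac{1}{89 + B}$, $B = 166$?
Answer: $- \frac{146708964431}{4479840} \approx -32749.0$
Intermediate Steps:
$m{\left(N,b \right)} = - \frac{2295}{2039}$ ($m{\left(N,b \right)} = \frac{9}{-8 + \frac{1}{89 + 166}} = \frac{9}{-8 + \frac{1}{255}} = \frac{9}{- \frac{2039}{255}} = 9 \left(- \frac{255}{2039}\right) = - \frac{2295}{2039}$)
$- \frac{34998}{11712} + \frac{36857}{m{\left(177,-146 \right)}} = - \frac{34998}{11712} + \frac{36857}{- \frac{2295}{2039}} = \left(-34998\right) \frac{1}{11712} + 36857 \left(- \frac{2039}{2295}\right) = - \frac{5833}{1952} - \frac{75151423}{2295} = - \frac{146708964431}{4479840}$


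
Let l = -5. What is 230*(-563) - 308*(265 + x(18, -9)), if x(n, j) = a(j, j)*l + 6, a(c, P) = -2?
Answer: -216038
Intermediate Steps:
x(n, j) = 16 (x(n, j) = -2*(-5) + 6 = 10 + 6 = 16)
230*(-563) - 308*(265 + x(18, -9)) = 230*(-563) - 308*(265 + 16) = -129490 - 308*281 = -129490 - 1*86548 = -129490 - 86548 = -216038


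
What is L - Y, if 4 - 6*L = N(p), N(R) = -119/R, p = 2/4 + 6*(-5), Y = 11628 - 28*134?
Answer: -1394053/177 ≈ -7876.0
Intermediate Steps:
Y = 7876 (Y = 11628 - 3752 = 7876)
p = -59/2 (p = 2*(¼) - 30 = ½ - 30 = -59/2 ≈ -29.500)
L = -1/177 (L = ⅔ - (-119)/(6*(-59/2)) = ⅔ - (-119)*(-2)/(6*59) = ⅔ - ⅙*238/59 = ⅔ - 119/177 = -1/177 ≈ -0.0056497)
L - Y = -1/177 - 1*7876 = -1/177 - 7876 = -1394053/177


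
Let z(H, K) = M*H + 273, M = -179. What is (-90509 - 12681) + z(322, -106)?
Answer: -160555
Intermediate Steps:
z(H, K) = 273 - 179*H (z(H, K) = -179*H + 273 = 273 - 179*H)
(-90509 - 12681) + z(322, -106) = (-90509 - 12681) + (273 - 179*322) = -103190 + (273 - 57638) = -103190 - 57365 = -160555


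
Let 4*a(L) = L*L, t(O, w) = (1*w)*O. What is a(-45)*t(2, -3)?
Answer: -6075/2 ≈ -3037.5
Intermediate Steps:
t(O, w) = O*w (t(O, w) = w*O = O*w)
a(L) = L²/4 (a(L) = (L*L)/4 = L²/4)
a(-45)*t(2, -3) = ((¼)*(-45)²)*(2*(-3)) = ((¼)*2025)*(-6) = (2025/4)*(-6) = -6075/2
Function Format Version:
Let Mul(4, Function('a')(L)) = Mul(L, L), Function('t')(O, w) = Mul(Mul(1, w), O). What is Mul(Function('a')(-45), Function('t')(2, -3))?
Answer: Rational(-6075, 2) ≈ -3037.5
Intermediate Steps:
Function('t')(O, w) = Mul(O, w) (Function('t')(O, w) = Mul(w, O) = Mul(O, w))
Function('a')(L) = Mul(Rational(1, 4), Pow(L, 2)) (Function('a')(L) = Mul(Rational(1, 4), Mul(L, L)) = Mul(Rational(1, 4), Pow(L, 2)))
Mul(Function('a')(-45), Function('t')(2, -3)) = Mul(Mul(Rational(1, 4), Pow(-45, 2)), Mul(2, -3)) = Mul(Mul(Rational(1, 4), 2025), -6) = Mul(Rational(2025, 4), -6) = Rational(-6075, 2)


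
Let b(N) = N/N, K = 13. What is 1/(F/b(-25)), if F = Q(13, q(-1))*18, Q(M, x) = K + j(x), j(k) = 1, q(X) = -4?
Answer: 1/252 ≈ 0.0039683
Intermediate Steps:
Q(M, x) = 14 (Q(M, x) = 13 + 1 = 14)
b(N) = 1
F = 252 (F = 14*18 = 252)
1/(F/b(-25)) = 1/(252/1) = 1/(252*1) = 1/252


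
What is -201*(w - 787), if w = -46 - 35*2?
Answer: 181503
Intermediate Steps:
w = -116 (w = -46 - 1*70 = -46 - 70 = -116)
-201*(w - 787) = -201*(-116 - 787) = -201*(-903) = 181503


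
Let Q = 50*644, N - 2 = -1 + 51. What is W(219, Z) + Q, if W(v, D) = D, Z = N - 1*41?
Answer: 32211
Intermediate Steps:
N = 52 (N = 2 + (-1 + 51) = 2 + 50 = 52)
Z = 11 (Z = 52 - 1*41 = 52 - 41 = 11)
Q = 32200
W(219, Z) + Q = 11 + 32200 = 32211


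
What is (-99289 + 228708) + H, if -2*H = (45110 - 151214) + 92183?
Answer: 272759/2 ≈ 1.3638e+5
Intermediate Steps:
H = 13921/2 (H = -((45110 - 151214) + 92183)/2 = -(-106104 + 92183)/2 = -1/2*(-13921) = 13921/2 ≈ 6960.5)
(-99289 + 228708) + H = (-99289 + 228708) + 13921/2 = 129419 + 13921/2 = 272759/2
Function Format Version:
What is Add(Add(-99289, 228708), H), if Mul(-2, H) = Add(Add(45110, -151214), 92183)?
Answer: Rational(272759, 2) ≈ 1.3638e+5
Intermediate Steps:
H = Rational(13921, 2) (H = Mul(Rational(-1, 2), Add(Add(45110, -151214), 92183)) = Mul(Rational(-1, 2), Add(-106104, 92183)) = Mul(Rational(-1, 2), -13921) = Rational(13921, 2) ≈ 6960.5)
Add(Add(-99289, 228708), H) = Add(Add(-99289, 228708), Rational(13921, 2)) = Add(129419, Rational(13921, 2)) = Rational(272759, 2)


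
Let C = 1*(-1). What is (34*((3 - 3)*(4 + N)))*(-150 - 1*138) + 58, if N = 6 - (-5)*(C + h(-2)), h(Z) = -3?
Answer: 58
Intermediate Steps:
C = -1
N = -14 (N = 6 - (-5)*(-1 - 3) = 6 - (-5)*(-4) = 6 - 1*20 = 6 - 20 = -14)
(34*((3 - 3)*(4 + N)))*(-150 - 1*138) + 58 = (34*((3 - 3)*(4 - 14)))*(-150 - 1*138) + 58 = (34*(0*(-10)))*(-150 - 138) + 58 = (34*0)*(-288) + 58 = 0*(-288) + 58 = 0 + 58 = 58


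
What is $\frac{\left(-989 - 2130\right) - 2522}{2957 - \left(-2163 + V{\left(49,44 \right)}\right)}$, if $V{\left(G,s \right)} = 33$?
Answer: $- \frac{5641}{5087} \approx -1.1089$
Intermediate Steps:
$\frac{\left(-989 - 2130\right) - 2522}{2957 - \left(-2163 + V{\left(49,44 \right)}\right)} = \frac{\left(-989 - 2130\right) - 2522}{2957 + \left(2163 - 33\right)} = \frac{-3119 - 2522}{2957 + 2130} = - \frac{5641}{5087}$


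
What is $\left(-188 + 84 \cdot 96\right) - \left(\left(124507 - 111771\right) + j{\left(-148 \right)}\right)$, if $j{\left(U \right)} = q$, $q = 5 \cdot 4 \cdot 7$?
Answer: $-5000$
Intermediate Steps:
$q = 140$ ($q = 5 \cdot 28 = 140$)
$j{\left(U \right)} = 140$
$\left(-188 + 84 \cdot 96\right) - \left(\left(124507 - 111771\right) + j{\left(-148 \right)}\right) = \left(-188 + 84 \cdot 96\right) - \left(\left(124507 - 111771\right) + 140\right) = \left(-188 + 8064\right) - \left(12736 + 140\right) = 7876 - 12876 = -5000$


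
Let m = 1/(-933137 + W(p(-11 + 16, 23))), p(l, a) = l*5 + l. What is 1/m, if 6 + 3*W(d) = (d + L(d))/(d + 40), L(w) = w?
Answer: -6531971/7 ≈ -9.3314e+5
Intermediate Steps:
p(l, a) = 6*l (p(l, a) = 5*l + l = 6*l)
W(d) = -2 + 2*d/(3*(40 + d)) (W(d) = -2 + ((d + d)/(d + 40))/3 = -2 + ((2*d)/(40 + d))/3 = -2 + (2*d/(40 + d))/3 = -2 + 2*d/(3*(40 + d)))
m = -7/6531971 (m = 1/(-933137 + 4*(-60 - 6*(-11 + 16))/(3*(40 + 6*(-11 + 16)))) = 1/(-933137 + 4*(-60 - 6*5)/(3*(40 + 6*5))) = 1/(-933137 + 4*(-60 - 1*30)/(3*(40 + 30))) = 1/(-933137 + (4/3)*(-60 - 30)/70) = 1/(-933137 + (4/3)*(1/70)*(-90)) = 1/(-933137 - 12/7) = 1/(-6531971/7) = -7/6531971 ≈ -1.0717e-6)
1/m = 1/(-7/6531971) = -6531971/7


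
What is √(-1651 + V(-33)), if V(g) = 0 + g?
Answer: 2*I*√421 ≈ 41.037*I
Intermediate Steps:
V(g) = g
√(-1651 + V(-33)) = √(-1651 - 33) = √(-1684) = 2*I*√421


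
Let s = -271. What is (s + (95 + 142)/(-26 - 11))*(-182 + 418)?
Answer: -2422304/37 ≈ -65468.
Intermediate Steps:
(s + (95 + 142)/(-26 - 11))*(-182 + 418) = (-271 + (95 + 142)/(-26 - 11))*(-182 + 418) = (-271 + 237/(-37))*236 = (-271 + 237*(-1/37))*236 = (-271 - 237/37)*236 = -10264/37*236 = -2422304/37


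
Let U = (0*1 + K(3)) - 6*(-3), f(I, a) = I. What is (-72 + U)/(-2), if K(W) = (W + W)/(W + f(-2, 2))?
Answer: 24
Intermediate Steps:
K(W) = 2*W/(-2 + W) (K(W) = (W + W)/(W - 2) = (2*W)/(-2 + W) = 2*W/(-2 + W))
U = 24 (U = (0*1 + 2*3/(-2 + 3)) - 6*(-3) = (0 + 2*3/1) + 18 = (0 + 2*3*1) + 18 = (0 + 6) + 18 = 6 + 18 = 24)
(-72 + U)/(-2) = (-72 + 24)/(-2) = -½*(-48) = 24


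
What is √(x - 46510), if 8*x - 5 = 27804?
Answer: I*√688542/4 ≈ 207.45*I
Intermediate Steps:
x = 27809/8 (x = 5/8 + (⅛)*27804 = 5/8 + 6951/2 = 27809/8 ≈ 3476.1)
√(x - 46510) = √(27809/8 - 46510) = √(-344271/8) = I*√688542/4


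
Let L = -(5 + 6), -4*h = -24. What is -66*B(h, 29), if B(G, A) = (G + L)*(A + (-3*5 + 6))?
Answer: 6600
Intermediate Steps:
h = 6 (h = -1/4*(-24) = 6)
L = -11 (L = -1*11 = -11)
B(G, A) = (-11 + G)*(-9 + A) (B(G, A) = (G - 11)*(A + (-3*5 + 6)) = (-11 + G)*(A + (-15 + 6)) = (-11 + G)*(A - 9) = (-11 + G)*(-9 + A))
-66*B(h, 29) = -66*(99 - 11*29 - 9*6 + 29*6) = -66*(99 - 319 - 54 + 174) = -66*(-100) = 6600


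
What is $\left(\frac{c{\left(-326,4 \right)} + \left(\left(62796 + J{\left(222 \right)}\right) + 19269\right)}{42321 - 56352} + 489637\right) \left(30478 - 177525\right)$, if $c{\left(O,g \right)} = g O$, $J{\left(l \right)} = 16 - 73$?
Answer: $- \frac{1010215249075021}{14031} \approx -7.1999 \cdot 10^{10}$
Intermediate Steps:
$J{\left(l \right)} = -57$ ($J{\left(l \right)} = 16 - 73 = -57$)
$c{\left(O,g \right)} = O g$
$\left(\frac{c{\left(-326,4 \right)} + \left(\left(62796 + J{\left(222 \right)}\right) + 19269\right)}{42321 - 56352} + 489637\right) \left(30478 - 177525\right) = \left(\frac{\left(-326\right) 4 + \left(\left(62796 - 57\right) + 19269\right)}{42321 - 56352} + 489637\right) \left(30478 - 177525\right) = \left(\frac{-1304 + \left(62739 + 19269\right)}{-14031} + 489637\right) \left(-147047\right) = \left(\left(-1304 + 82008\right) \left(- \frac{1}{14031}\right) + 489637\right) \left(-147047\right) = \left(80704 \left(- \frac{1}{14031}\right) + 489637\right) \left(-147047\right) = \left(- \frac{80704}{14031} + 489637\right) \left(-147047\right) = \frac{6870016043}{14031} \left(-147047\right) = - \frac{1010215249075021}{14031}$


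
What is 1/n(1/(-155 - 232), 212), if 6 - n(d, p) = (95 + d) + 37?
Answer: -387/48761 ≈ -0.0079367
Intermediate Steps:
n(d, p) = -126 - d (n(d, p) = 6 - ((95 + d) + 37) = 6 - (132 + d) = 6 + (-132 - d) = -126 - d)
1/n(1/(-155 - 232), 212) = 1/(-126 - 1/(-155 - 232)) = 1/(-126 - 1/(-387)) = 1/(-126 - 1*(-1/387)) = 1/(-126 + 1/387) = 1/(-48761/387) = -387/48761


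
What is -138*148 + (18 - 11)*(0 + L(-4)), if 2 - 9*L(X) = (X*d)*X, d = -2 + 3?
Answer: -183914/9 ≈ -20435.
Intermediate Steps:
d = 1
L(X) = 2/9 - X²/9 (L(X) = 2/9 - X*1*X/9 = 2/9 - X*X/9 = 2/9 - X²/9)
-138*148 + (18 - 11)*(0 + L(-4)) = -138*148 + (18 - 11)*(0 + (2/9 - ⅑*(-4)²)) = -20424 + 7*(0 + (2/9 - ⅑*16)) = -20424 + 7*(0 + (2/9 - 16/9)) = -20424 + 7*(0 - 14/9) = -20424 + 7*(-14/9) = -20424 - 98/9 = -183914/9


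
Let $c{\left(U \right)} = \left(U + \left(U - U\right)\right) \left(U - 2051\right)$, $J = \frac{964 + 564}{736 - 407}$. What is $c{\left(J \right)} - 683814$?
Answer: $- \frac{75045438702}{108241} \approx -6.9332 \cdot 10^{5}$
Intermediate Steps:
$J = \frac{1528}{329} \approx 4.6444$
$c{\left(U \right)} = U \left(-2051 + U\right)$ ($c{\left(U \right)} = \left(U + 0\right) \left(-2051 + U\right) = U \left(-2051 + U\right)$)
$c{\left(J \right)} - 683814 = \frac{1528 \left(-2051 + \frac{1528}{329}\right)}{329} - 683814 = \frac{1528}{329} \left(- \frac{673251}{329}\right) - 683814 = - \frac{1028727528}{108241} - 683814 = - \frac{75045438702}{108241}$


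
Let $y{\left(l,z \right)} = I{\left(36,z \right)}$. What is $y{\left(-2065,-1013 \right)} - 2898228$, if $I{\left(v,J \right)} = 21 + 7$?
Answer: $-2898200$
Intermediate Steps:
$I{\left(v,J \right)} = 28$
$y{\left(l,z \right)} = 28$
$y{\left(-2065,-1013 \right)} - 2898228 = 28 - 2898228 = -2898200$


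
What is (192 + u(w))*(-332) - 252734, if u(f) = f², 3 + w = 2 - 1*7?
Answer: -337726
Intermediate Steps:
w = -8 (w = -3 + (2 - 1*7) = -3 + (2 - 7) = -3 - 5 = -8)
(192 + u(w))*(-332) - 252734 = (192 + (-8)²)*(-332) - 252734 = (192 + 64)*(-332) - 252734 = 256*(-332) - 252734 = -84992 - 252734 = -337726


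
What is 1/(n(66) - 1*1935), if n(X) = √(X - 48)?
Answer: -215/416023 - √2/1248069 ≈ -0.00051793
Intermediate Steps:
n(X) = √(-48 + X)
1/(n(66) - 1*1935) = 1/(√(-48 + 66) - 1*1935) = 1/(√18 - 1935) = 1/(3*√2 - 1935) = 1/(-1935 + 3*√2)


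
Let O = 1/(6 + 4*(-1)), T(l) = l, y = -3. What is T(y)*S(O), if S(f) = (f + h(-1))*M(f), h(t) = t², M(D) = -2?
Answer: 9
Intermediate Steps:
O = ½ (O = 1/(6 - 4) = 1/2 = ½ ≈ 0.50000)
S(f) = -2 - 2*f (S(f) = (f + (-1)²)*(-2) = (f + 1)*(-2) = (1 + f)*(-2) = -2 - 2*f)
T(y)*S(O) = -3*(-2 - 2*½) = -3*(-2 - 1) = -3*(-3) = 9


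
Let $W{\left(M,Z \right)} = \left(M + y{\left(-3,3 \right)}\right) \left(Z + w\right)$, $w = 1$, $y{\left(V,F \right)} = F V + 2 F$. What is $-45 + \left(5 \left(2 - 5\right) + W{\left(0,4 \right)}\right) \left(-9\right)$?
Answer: $225$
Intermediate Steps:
$y{\left(V,F \right)} = 2 F + F V$
$W{\left(M,Z \right)} = \left(1 + Z\right) \left(-3 + M\right)$ ($W{\left(M,Z \right)} = \left(M + 3 \left(2 - 3\right)\right) \left(Z + 1\right) = \left(M + 3 \left(-1\right)\right) \left(1 + Z\right) = \left(M - 3\right) \left(1 + Z\right) = \left(-3 + M\right) \left(1 + Z\right) = \left(1 + Z\right) \left(-3 + M\right)$)
$-45 + \left(5 \left(2 - 5\right) + W{\left(0,4 \right)}\right) \left(-9\right) = -45 + \left(5 \left(2 - 5\right) + \left(-3 + 0 - 12 + 0 \cdot 4\right)\right) \left(-9\right) = -45 + \left(5 \left(-3\right) + \left(-3 + 0 - 12 + 0\right)\right) \left(-9\right) = -45 + \left(-15 - 15\right) \left(-9\right) = -45 - -270 = -45 + 270 = 225$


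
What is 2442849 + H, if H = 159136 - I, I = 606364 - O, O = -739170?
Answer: 1256451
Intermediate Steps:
I = 1345534 (I = 606364 - 1*(-739170) = 606364 + 739170 = 1345534)
H = -1186398 (H = 159136 - 1*1345534 = 159136 - 1345534 = -1186398)
2442849 + H = 2442849 - 1186398 = 1256451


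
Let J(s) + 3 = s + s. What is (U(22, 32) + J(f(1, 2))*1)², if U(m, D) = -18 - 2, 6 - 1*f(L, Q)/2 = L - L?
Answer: 1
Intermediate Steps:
f(L, Q) = 12 (f(L, Q) = 12 - 2*(L - L) = 12 - 2*0 = 12 + 0 = 12)
J(s) = -3 + 2*s (J(s) = -3 + (s + s) = -3 + 2*s)
U(m, D) = -20
(U(22, 32) + J(f(1, 2))*1)² = (-20 + (-3 + 2*12)*1)² = (-20 + (-3 + 24)*1)² = (-20 + 21*1)² = (-20 + 21)² = 1² = 1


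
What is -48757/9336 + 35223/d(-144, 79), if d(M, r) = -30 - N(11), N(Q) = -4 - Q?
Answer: -109857761/46680 ≈ -2353.4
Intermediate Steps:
d(M, r) = -15 (d(M, r) = -30 - (-4 - 1*11) = -30 - (-4 - 11) = -30 - 1*(-15) = -30 + 15 = -15)
-48757/9336 + 35223/d(-144, 79) = -48757/9336 + 35223/(-15) = -48757*1/9336 + 35223*(-1/15) = -48757/9336 - 11741/5 = -109857761/46680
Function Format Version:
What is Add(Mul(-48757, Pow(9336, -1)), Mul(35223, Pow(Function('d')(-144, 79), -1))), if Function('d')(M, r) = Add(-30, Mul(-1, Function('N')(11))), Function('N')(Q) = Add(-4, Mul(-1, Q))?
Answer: Rational(-109857761, 46680) ≈ -2353.4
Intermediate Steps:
Function('d')(M, r) = -15 (Function('d')(M, r) = Add(-30, Mul(-1, Add(-4, Mul(-1, 11)))) = Add(-30, Mul(-1, Add(-4, -11))) = Add(-30, Mul(-1, -15)) = Add(-30, 15) = -15)
Add(Mul(-48757, Pow(9336, -1)), Mul(35223, Pow(Function('d')(-144, 79), -1))) = Add(Mul(-48757, Pow(9336, -1)), Mul(35223, Pow(-15, -1))) = Add(Mul(-48757, Rational(1, 9336)), Mul(35223, Rational(-1, 15))) = Add(Rational(-48757, 9336), Rational(-11741, 5)) = Rational(-109857761, 46680)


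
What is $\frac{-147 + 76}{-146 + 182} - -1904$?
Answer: $\frac{68473}{36} \approx 1902.0$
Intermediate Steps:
$\frac{-147 + 76}{-146 + 182} - -1904 = - \frac{71}{36} + 1904 = \frac{68473}{36}$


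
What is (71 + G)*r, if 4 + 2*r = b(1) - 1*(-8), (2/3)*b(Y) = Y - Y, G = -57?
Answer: 28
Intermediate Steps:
b(Y) = 0 (b(Y) = 3*(Y - Y)/2 = (3/2)*0 = 0)
r = 2 (r = -2 + (0 - 1*(-8))/2 = -2 + (0 + 8)/2 = -2 + (1/2)*8 = -2 + 4 = 2)
(71 + G)*r = (71 - 57)*2 = 14*2 = 28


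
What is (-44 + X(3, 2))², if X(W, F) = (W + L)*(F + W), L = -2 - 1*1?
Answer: 1936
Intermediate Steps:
L = -3 (L = -2 - 1 = -3)
X(W, F) = (-3 + W)*(F + W) (X(W, F) = (W - 3)*(F + W) = (-3 + W)*(F + W))
(-44 + X(3, 2))² = (-44 + (3² - 3*2 - 3*3 + 2*3))² = (-44 + (9 - 6 - 9 + 6))² = (-44 + 0)² = (-44)² = 1936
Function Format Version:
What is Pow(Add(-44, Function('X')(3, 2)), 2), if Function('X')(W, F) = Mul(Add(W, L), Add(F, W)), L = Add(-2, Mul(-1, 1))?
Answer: 1936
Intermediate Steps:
L = -3 (L = Add(-2, -1) = -3)
Function('X')(W, F) = Mul(Add(-3, W), Add(F, W)) (Function('X')(W, F) = Mul(Add(W, -3), Add(F, W)) = Mul(Add(-3, W), Add(F, W)))
Pow(Add(-44, Function('X')(3, 2)), 2) = Pow(Add(-44, Add(Pow(3, 2), Mul(-3, 2), Mul(-3, 3), Mul(2, 3))), 2) = Pow(Add(-44, Add(9, -6, -9, 6)), 2) = Pow(Add(-44, 0), 2) = Pow(-44, 2) = 1936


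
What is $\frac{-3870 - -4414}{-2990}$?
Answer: $- \frac{272}{1495} \approx -0.18194$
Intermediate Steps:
$\frac{-3870 - -4414}{-2990} = \left(-3870 + 4414\right) \left(- \frac{1}{2990}\right) = 544 \left(- \frac{1}{2990}\right) = - \frac{272}{1495}$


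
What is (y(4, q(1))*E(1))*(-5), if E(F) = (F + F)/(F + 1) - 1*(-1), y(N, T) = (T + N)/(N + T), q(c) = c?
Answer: -10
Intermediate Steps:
y(N, T) = 1 (y(N, T) = (N + T)/(N + T) = 1)
E(F) = 1 + 2*F/(1 + F) (E(F) = (2*F)/(1 + F) + 1 = 2*F/(1 + F) + 1 = 1 + 2*F/(1 + F))
(y(4, q(1))*E(1))*(-5) = (1*((1 + 3*1)/(1 + 1)))*(-5) = (1*((1 + 3)/2))*(-5) = (1*((1/2)*4))*(-5) = (1*2)*(-5) = 2*(-5) = -10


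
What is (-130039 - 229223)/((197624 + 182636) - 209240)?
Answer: -179631/85510 ≈ -2.1007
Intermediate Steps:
(-130039 - 229223)/((197624 + 182636) - 209240) = -359262/(380260 - 209240) = -359262/171020 = -359262*1/171020 = -179631/85510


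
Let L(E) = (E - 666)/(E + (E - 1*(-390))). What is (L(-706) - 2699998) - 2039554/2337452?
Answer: -230355683874577/85316998 ≈ -2.7000e+6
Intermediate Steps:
L(E) = (-666 + E)/(390 + 2*E) (L(E) = (-666 + E)/(E + (E + 390)) = (-666 + E)/(E + (390 + E)) = (-666 + E)/(390 + 2*E))
(L(-706) - 2699998) - 2039554/2337452 = ((-666 - 706)/(2*(195 - 706)) - 2699998) - 2039554/2337452 = ((1/2)*(-1372)/(-511) - 2699998) - 2039554*1/2337452 = ((1/2)*(-1/511)*(-1372) - 2699998) - 1019777/1168726 = (98/73 - 2699998) - 1019777/1168726 = -197099756/73 - 1019777/1168726 = -230355683874577/85316998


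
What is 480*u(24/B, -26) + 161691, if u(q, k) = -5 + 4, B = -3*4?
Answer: 161211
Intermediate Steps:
B = -12
u(q, k) = -1
480*u(24/B, -26) + 161691 = 480*(-1) + 161691 = -480 + 161691 = 161211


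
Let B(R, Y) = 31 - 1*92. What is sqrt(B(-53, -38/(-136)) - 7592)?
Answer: I*sqrt(7653) ≈ 87.481*I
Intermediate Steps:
B(R, Y) = -61 (B(R, Y) = 31 - 92 = -61)
sqrt(B(-53, -38/(-136)) - 7592) = sqrt(-61 - 7592) = sqrt(-7653) = I*sqrt(7653)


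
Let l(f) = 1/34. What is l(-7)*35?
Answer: 35/34 ≈ 1.0294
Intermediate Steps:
l(f) = 1/34
l(-7)*35 = (1/34)*35 = 35/34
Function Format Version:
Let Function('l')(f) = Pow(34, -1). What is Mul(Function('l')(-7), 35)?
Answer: Rational(35, 34) ≈ 1.0294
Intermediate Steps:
Function('l')(f) = Rational(1, 34)
Mul(Function('l')(-7), 35) = Mul(Rational(1, 34), 35) = Rational(35, 34)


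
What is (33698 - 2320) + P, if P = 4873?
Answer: 36251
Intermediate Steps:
(33698 - 2320) + P = (33698 - 2320) + 4873 = 31378 + 4873 = 36251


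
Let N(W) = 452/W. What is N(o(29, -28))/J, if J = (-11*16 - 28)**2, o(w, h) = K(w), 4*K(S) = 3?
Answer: 113/7803 ≈ 0.014482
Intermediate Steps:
K(S) = 3/4 (K(S) = (1/4)*3 = 3/4)
o(w, h) = 3/4
J = 41616 (J = (-176 - 28)**2 = (-204)**2 = 41616)
N(o(29, -28))/J = (452/(3/4))/41616 = (452*(4/3))*(1/41616) = (1808/3)*(1/41616) = 113/7803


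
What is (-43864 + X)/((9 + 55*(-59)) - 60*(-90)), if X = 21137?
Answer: -22727/2164 ≈ -10.502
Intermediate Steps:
(-43864 + X)/((9 + 55*(-59)) - 60*(-90)) = (-43864 + 21137)/((9 + 55*(-59)) - 60*(-90)) = -22727/((9 - 3245) + 5400) = -22727/(-3236 + 5400) = -22727/2164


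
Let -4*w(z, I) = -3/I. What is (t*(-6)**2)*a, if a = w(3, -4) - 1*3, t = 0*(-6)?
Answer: 0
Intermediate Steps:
w(z, I) = 3/(4*I) (w(z, I) = -(-3)/(4*I) = 3/(4*I))
t = 0
a = -51/16 (a = (3/4)/(-4) - 1*3 = (3/4)*(-1/4) - 3 = -3/16 - 3 = -51/16 ≈ -3.1875)
(t*(-6)**2)*a = (0*(-6)**2)*(-51/16) = (0*36)*(-51/16) = 0*(-51/16) = 0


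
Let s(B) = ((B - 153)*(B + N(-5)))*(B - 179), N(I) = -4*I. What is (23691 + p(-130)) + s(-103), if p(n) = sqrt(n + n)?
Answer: -5968245 + 2*I*sqrt(65) ≈ -5.9682e+6 + 16.125*I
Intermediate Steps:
s(B) = (-179 + B)*(-153 + B)*(20 + B) (s(B) = ((B - 153)*(B - 4*(-5)))*(B - 179) = ((-153 + B)*(B + 20))*(-179 + B) = ((-153 + B)*(20 + B))*(-179 + B) = (-179 + B)*(-153 + B)*(20 + B))
p(n) = sqrt(2)*sqrt(n) (p(n) = sqrt(2*n) = sqrt(2)*sqrt(n))
(23691 + p(-130)) + s(-103) = (23691 + sqrt(2)*sqrt(-130)) + (547740 + (-103)**3 - 312*(-103)**2 + 20747*(-103)) = (23691 + sqrt(2)*(I*sqrt(130))) + (547740 - 1092727 - 312*10609 - 2136941) = (23691 + 2*I*sqrt(65)) + (547740 - 1092727 - 3310008 - 2136941) = (23691 + 2*I*sqrt(65)) - 5991936 = -5968245 + 2*I*sqrt(65)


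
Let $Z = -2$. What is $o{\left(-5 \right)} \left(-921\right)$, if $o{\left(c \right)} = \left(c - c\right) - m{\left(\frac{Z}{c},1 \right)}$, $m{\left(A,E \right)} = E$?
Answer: $921$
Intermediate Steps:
$o{\left(c \right)} = -1$ ($o{\left(c \right)} = \left(c - c\right) - 1 = 0 - 1 = -1$)
$o{\left(-5 \right)} \left(-921\right) = \left(-1\right) \left(-921\right) = 921$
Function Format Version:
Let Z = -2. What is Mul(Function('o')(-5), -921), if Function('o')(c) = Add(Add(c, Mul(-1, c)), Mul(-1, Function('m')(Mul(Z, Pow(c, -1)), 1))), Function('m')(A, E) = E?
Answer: 921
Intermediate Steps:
Function('o')(c) = -1 (Function('o')(c) = Add(Add(c, Mul(-1, c)), Mul(-1, 1)) = Add(0, -1) = -1)
Mul(Function('o')(-5), -921) = Mul(-1, -921) = 921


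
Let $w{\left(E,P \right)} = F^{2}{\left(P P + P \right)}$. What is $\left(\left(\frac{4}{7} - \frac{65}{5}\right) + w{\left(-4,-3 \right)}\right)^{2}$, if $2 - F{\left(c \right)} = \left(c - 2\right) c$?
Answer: $\frac{10896601}{49} \approx 2.2238 \cdot 10^{5}$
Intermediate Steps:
$F{\left(c \right)} = 2 - c \left(-2 + c\right)$ ($F{\left(c \right)} = 2 - \left(c - 2\right) c = 2 - \left(-2 + c\right) c = 2 - c \left(-2 + c\right)$)
$w{\left(E,P \right)} = \left(2 - \left(P + P^{2}\right)^{2} + 2 P + 2 P^{2}\right)^{2}$ ($w{\left(E,P \right)} = \left(2 - \left(P P + P\right)^{2} + 2 \left(P P + P\right)\right)^{2} = \left(2 - \left(P^{2} + P\right)^{2} + 2 \left(P^{2} + P\right)\right)^{2} = \left(2 - \left(P + P^{2}\right)^{2} + 2 \left(P + P^{2}\right)\right)^{2} = \left(2 - \left(P + P^{2}\right)^{2} + \left(2 P + 2 P^{2}\right)\right)^{2} = \left(2 - \left(P + P^{2}\right)^{2} + 2 P + 2 P^{2}\right)^{2}$)
$\left(\left(\frac{4}{7} - \frac{65}{5}\right) + w{\left(-4,-3 \right)}\right)^{2} = \left(\left(\frac{4}{7} - \frac{65}{5}\right) + \left(2 - \left(-3\right)^{2} \left(1 - 3\right)^{2} + 2 \left(-3\right) \left(1 - 3\right)\right)^{2}\right)^{2} = \left(\left(4 \cdot \frac{1}{7} - 13\right) + \left(2 - 9 \left(-2\right)^{2} + 2 \left(-3\right) \left(-2\right)\right)^{2}\right)^{2} = \left(\left(\frac{4}{7} - 13\right) + \left(2 - 9 \cdot 4 + 12\right)^{2}\right)^{2} = \left(- \frac{87}{7} + \left(2 - 36 + 12\right)^{2}\right)^{2} = \left(- \frac{87}{7} + \left(-22\right)^{2}\right)^{2} = \left(- \frac{87}{7} + 484\right)^{2} = \left(\frac{3301}{7}\right)^{2} = \frac{10896601}{49}$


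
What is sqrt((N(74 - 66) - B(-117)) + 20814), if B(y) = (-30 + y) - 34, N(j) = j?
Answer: sqrt(21003) ≈ 144.92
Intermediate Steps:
B(y) = -64 + y
sqrt((N(74 - 66) - B(-117)) + 20814) = sqrt(((74 - 66) - (-64 - 117)) + 20814) = sqrt((8 - 1*(-181)) + 20814) = sqrt((8 + 181) + 20814) = sqrt(189 + 20814) = sqrt(21003)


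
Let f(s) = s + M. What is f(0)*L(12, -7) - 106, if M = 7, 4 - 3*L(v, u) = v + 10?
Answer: -148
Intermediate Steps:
L(v, u) = -2 - v/3 (L(v, u) = 4/3 - (v + 10)/3 = 4/3 - (10 + v)/3 = 4/3 + (-10/3 - v/3) = -2 - v/3)
f(s) = 7 + s (f(s) = s + 7 = 7 + s)
f(0)*L(12, -7) - 106 = (7 + 0)*(-2 - 1/3*12) - 106 = 7*(-2 - 4) - 106 = 7*(-6) - 106 = -42 - 106 = -148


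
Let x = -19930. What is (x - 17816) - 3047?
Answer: -40793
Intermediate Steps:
(x - 17816) - 3047 = (-19930 - 17816) - 3047 = -37746 - 3047 = -40793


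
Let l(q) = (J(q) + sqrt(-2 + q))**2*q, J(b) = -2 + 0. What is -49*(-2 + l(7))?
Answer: -2989 + 1372*sqrt(5) ≈ 78.885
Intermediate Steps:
J(b) = -2
l(q) = q*(-2 + sqrt(-2 + q))**2 (l(q) = (-2 + sqrt(-2 + q))**2*q = q*(-2 + sqrt(-2 + q))**2)
-49*(-2 + l(7)) = -49*(-2 + 7*(-2 + sqrt(-2 + 7))**2) = -49*(-2 + 7*(-2 + sqrt(5))**2) = 98 - 343*(-2 + sqrt(5))**2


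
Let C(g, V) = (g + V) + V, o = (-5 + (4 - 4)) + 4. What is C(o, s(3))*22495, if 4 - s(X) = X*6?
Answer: -652355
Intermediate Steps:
o = -1 (o = (-5 + 0) + 4 = -5 + 4 = -1)
s(X) = 4 - 6*X (s(X) = 4 - X*6 = 4 - 6*X)
C(g, V) = g + 2*V (C(g, V) = (V + g) + V = g + 2*V)
C(o, s(3))*22495 = (-1 + 2*(4 - 6*3))*22495 = (-1 + 2*(4 - 18))*22495 = (-1 + 2*(-14))*22495 = (-1 - 28)*22495 = -29*22495 = -652355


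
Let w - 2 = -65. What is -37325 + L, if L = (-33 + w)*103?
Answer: -47213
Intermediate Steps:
w = -63 (w = 2 - 65 = -63)
L = -9888 (L = (-33 - 63)*103 = -96*103 = -9888)
-37325 + L = -37325 - 9888 = -47213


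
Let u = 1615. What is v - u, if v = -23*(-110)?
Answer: 915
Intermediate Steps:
v = 2530
v - u = 2530 - 1*1615 = 2530 - 1615 = 915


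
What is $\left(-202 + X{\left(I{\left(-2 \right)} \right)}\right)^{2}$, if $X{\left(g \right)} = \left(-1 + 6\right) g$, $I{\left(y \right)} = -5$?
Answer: $51529$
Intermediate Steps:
$X{\left(g \right)} = 5 g$
$\left(-202 + X{\left(I{\left(-2 \right)} \right)}\right)^{2} = \left(-202 + 5 \left(-5\right)\right)^{2} = \left(-202 - 25\right)^{2} = \left(-227\right)^{2} = 51529$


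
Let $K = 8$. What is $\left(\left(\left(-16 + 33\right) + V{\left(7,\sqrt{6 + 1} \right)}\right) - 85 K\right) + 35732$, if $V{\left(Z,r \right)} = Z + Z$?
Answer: $35083$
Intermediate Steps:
$V{\left(Z,r \right)} = 2 Z$
$\left(\left(\left(-16 + 33\right) + V{\left(7,\sqrt{6 + 1} \right)}\right) - 85 K\right) + 35732 = \left(\left(\left(-16 + 33\right) + 2 \cdot 7\right) - 680\right) + 35732 = \left(\left(17 + 14\right) - 680\right) + 35732 = \left(31 - 680\right) + 35732 = -649 + 35732 = 35083$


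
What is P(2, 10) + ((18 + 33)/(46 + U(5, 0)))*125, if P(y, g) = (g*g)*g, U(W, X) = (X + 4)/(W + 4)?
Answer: 475375/418 ≈ 1137.3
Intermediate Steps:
U(W, X) = (4 + X)/(4 + W)
P(y, g) = g**3 (P(y, g) = g**2*g = g**3)
P(2, 10) + ((18 + 33)/(46 + U(5, 0)))*125 = 10**3 + ((18 + 33)/(46 + (4 + 0)/(4 + 5)))*125 = 1000 + (51/(46 + 4/9))*125 = 1000 + (51/(418/9))*125 = 1000 + (51*(9/418))*125 = 1000 + (459/418)*125 = 1000 + 57375/418 = 475375/418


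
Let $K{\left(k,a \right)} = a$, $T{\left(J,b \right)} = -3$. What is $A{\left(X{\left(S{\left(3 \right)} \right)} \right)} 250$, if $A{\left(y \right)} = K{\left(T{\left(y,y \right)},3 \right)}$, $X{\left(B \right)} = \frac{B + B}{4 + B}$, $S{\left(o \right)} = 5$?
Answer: $750$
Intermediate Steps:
$X{\left(B \right)} = \frac{2 B}{4 + B}$
$A{\left(y \right)} = 3$
$A{\left(X{\left(S{\left(3 \right)} \right)} \right)} 250 = 3 \cdot 250 = 750$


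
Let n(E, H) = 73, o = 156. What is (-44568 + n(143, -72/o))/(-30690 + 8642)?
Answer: 44495/22048 ≈ 2.0181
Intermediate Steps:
(-44568 + n(143, -72/o))/(-30690 + 8642) = (-44568 + 73)/(-30690 + 8642) = -44495/(-22048) = -44495*(-1/22048) = 44495/22048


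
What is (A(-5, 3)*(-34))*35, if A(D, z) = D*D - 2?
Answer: -27370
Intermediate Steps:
A(D, z) = -2 + D² (A(D, z) = D² - 2 = -2 + D²)
(A(-5, 3)*(-34))*35 = ((-2 + (-5)²)*(-34))*35 = ((-2 + 25)*(-34))*35 = (23*(-34))*35 = -782*35 = -27370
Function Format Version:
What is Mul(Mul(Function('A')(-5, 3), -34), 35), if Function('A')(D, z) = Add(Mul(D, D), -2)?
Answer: -27370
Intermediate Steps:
Function('A')(D, z) = Add(-2, Pow(D, 2)) (Function('A')(D, z) = Add(Pow(D, 2), -2) = Add(-2, Pow(D, 2)))
Mul(Mul(Function('A')(-5, 3), -34), 35) = Mul(Mul(Add(-2, Pow(-5, 2)), -34), 35) = Mul(Mul(Add(-2, 25), -34), 35) = Mul(Mul(23, -34), 35) = Mul(-782, 35) = -27370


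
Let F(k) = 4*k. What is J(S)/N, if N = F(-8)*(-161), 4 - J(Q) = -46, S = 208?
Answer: 25/2576 ≈ 0.0097050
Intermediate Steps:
J(Q) = 50 (J(Q) = 4 - 1*(-46) = 4 + 46 = 50)
N = 5152 (N = (4*(-8))*(-161) = -32*(-161) = 5152)
J(S)/N = 50/5152 = 50*(1/5152) = 25/2576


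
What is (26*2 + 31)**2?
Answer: 6889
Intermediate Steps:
(26*2 + 31)**2 = (52 + 31)**2 = 83**2 = 6889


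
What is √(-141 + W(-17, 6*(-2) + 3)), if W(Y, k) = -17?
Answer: I*√158 ≈ 12.57*I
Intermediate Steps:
√(-141 + W(-17, 6*(-2) + 3)) = √(-141 - 17) = √(-158) = I*√158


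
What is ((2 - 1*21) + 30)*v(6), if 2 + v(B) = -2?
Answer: -44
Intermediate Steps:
v(B) = -4 (v(B) = -2 - 2 = -4)
((2 - 1*21) + 30)*v(6) = ((2 - 1*21) + 30)*(-4) = ((2 - 21) + 30)*(-4) = (-19 + 30)*(-4) = 11*(-4) = -44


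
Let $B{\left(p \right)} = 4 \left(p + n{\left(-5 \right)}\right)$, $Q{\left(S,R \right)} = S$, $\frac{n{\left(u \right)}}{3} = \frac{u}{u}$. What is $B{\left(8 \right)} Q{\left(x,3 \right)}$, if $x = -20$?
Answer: $-880$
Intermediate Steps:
$n{\left(u \right)} = 3$ ($n{\left(u \right)} = 3 \frac{u}{u} = 3 \cdot 1 = 3$)
$B{\left(p \right)} = 12 + 4 p$ ($B{\left(p \right)} = 4 \left(p + 3\right) = 4 \left(3 + p\right) = 12 + 4 p$)
$B{\left(8 \right)} Q{\left(x,3 \right)} = \left(12 + 4 \cdot 8\right) \left(-20\right) = \left(12 + 32\right) \left(-20\right) = 44 \left(-20\right) = -880$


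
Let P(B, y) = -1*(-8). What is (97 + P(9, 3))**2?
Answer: 11025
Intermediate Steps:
P(B, y) = 8
(97 + P(9, 3))**2 = (97 + 8)**2 = 105**2 = 11025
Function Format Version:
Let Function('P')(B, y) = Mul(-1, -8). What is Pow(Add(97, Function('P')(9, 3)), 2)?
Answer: 11025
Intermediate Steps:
Function('P')(B, y) = 8
Pow(Add(97, Function('P')(9, 3)), 2) = Pow(Add(97, 8), 2) = Pow(105, 2) = 11025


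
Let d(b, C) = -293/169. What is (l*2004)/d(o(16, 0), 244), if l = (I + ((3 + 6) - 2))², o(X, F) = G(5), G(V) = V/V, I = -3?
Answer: -5418816/293 ≈ -18494.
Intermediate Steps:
G(V) = 1
o(X, F) = 1
d(b, C) = -293/169 (d(b, C) = -293*1/169 = -293/169)
l = 16 (l = (-3 + ((3 + 6) - 2))² = (-3 + (9 - 2))² = (-3 + 7)² = 4² = 16)
(l*2004)/d(o(16, 0), 244) = (16*2004)/(-293/169) = 32064*(-169/293) = -5418816/293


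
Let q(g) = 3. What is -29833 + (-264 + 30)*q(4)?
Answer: -30535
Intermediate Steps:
-29833 + (-264 + 30)*q(4) = -29833 + (-264 + 30)*3 = -29833 - 234*3 = -29833 - 702 = -30535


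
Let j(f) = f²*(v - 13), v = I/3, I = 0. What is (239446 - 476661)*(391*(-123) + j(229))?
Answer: 173125674590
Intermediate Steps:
v = 0 (v = 0/3 = 0*(⅓) = 0)
j(f) = -13*f² (j(f) = f²*(0 - 13) = f²*(-13) = -13*f²)
(239446 - 476661)*(391*(-123) + j(229)) = (239446 - 476661)*(391*(-123) - 13*229²) = -237215*(-48093 - 13*52441) = -237215*(-48093 - 681733) = -237215*(-729826) = 173125674590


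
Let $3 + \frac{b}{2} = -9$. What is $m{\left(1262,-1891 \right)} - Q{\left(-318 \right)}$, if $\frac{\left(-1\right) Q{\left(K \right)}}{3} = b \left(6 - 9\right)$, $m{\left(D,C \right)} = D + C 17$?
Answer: $-30669$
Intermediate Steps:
$b = -24$ ($b = -6 + 2 \left(-9\right) = -6 - 18 = -24$)
$m{\left(D,C \right)} = D + 17 C$
$Q{\left(K \right)} = -216$ ($Q{\left(K \right)} = - 3 \left(- 24 \left(6 - 9\right)\right) = - 3 \left(\left(-24\right) \left(-3\right)\right) = \left(-3\right) 72 = -216$)
$m{\left(1262,-1891 \right)} - Q{\left(-318 \right)} = \left(1262 + 17 \left(-1891\right)\right) - -216 = \left(1262 - 32147\right) + 216 = -30885 + 216 = -30669$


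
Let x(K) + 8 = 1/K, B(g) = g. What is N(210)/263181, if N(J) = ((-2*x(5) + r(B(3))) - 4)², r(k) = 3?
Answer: 5329/6579525 ≈ 0.00080994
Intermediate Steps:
x(K) = -8 + 1/K
N(J) = 5329/25 (N(J) = ((-2*(-8 + 1/5) + 3) - 4)² = ((-2*(-8 + ⅕) + 3) - 4)² = ((-2*(-39/5) + 3) - 4)² = ((78/5 + 3) - 4)² = (93/5 - 4)² = (73/5)² = 5329/25)
N(210)/263181 = (5329/25)/263181 = (5329/25)*(1/263181) = 5329/6579525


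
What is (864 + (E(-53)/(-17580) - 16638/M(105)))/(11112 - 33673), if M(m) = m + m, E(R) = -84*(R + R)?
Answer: -8042637/231363055 ≈ -0.034762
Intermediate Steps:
E(R) = -168*R
M(m) = 2*m
(864 + (E(-53)/(-17580) - 16638/M(105)))/(11112 - 33673) = (864 + (-168*(-53)/(-17580) - 16638/(2*105)))/(11112 - 33673) = (864 + (8904*(-1/17580) - 16638/210))/(-22561) = (864 + (-742/1465 - 16638*1/210))*(-1/22561) = (864 + (-742/1465 - 2773/35))*(-1/22561) = (864 - 817683/10255)*(-1/22561) = (8042637/10255)*(-1/22561) = -8042637/231363055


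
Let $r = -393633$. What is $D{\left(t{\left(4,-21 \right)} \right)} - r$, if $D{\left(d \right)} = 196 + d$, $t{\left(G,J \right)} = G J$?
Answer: $393745$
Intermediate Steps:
$D{\left(t{\left(4,-21 \right)} \right)} - r = \left(196 + 4 \left(-21\right)\right) - -393633 = \left(196 - 84\right) + 393633 = 112 + 393633 = 393745$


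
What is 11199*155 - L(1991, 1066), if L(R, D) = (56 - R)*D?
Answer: 3798555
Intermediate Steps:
L(R, D) = D*(56 - R)
11199*155 - L(1991, 1066) = 11199*155 - 1066*(56 - 1*1991) = 1735845 - 1066*(56 - 1991) = 1735845 - 1066*(-1935) = 1735845 - 1*(-2062710) = 1735845 + 2062710 = 3798555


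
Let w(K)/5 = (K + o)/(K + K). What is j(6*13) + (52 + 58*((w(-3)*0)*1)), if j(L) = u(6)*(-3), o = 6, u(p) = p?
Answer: 34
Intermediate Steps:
j(L) = -18 (j(L) = 6*(-3) = -18)
w(K) = 5*(6 + K)/(2*K) (w(K) = 5*((K + 6)/(K + K)) = 5*((6 + K)/((2*K))) = 5*((6 + K)*(1/(2*K))) = 5*((6 + K)/(2*K)) = 5*(6 + K)/(2*K))
j(6*13) + (52 + 58*((w(-3)*0)*1)) = -18 + (52 + 58*(((5/2 + 15/(-3))*0)*1)) = -18 + (52 + 58*(((5/2 + 15*(-⅓))*0)*1)) = -18 + (52 + 58*(((5/2 - 5)*0)*1)) = -18 + (52 + 58*(-5/2*0*1)) = -18 + (52 + 58*(0*1)) = -18 + (52 + 58*0) = -18 + (52 + 0) = -18 + 52 = 34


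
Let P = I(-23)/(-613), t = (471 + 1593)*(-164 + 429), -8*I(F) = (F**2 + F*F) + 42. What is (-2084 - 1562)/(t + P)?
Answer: -4469996/670573235 ≈ -0.0066659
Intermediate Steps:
I(F) = -21/4 - F**2/4 (I(F) = -((F**2 + F*F) + 42)/8 = -((F**2 + F**2) + 42)/8 = -(2*F**2 + 42)/8 = -(42 + 2*F**2)/8 = -21/4 - F**2/4)
t = 546960 (t = 2064*265 = 546960)
P = 275/1226 (P = (-21/4 - 1/4*(-23)**2)/(-613) = (-21/4 - 1/4*529)*(-1/613) = (-21/4 - 529/4)*(-1/613) = -275/2*(-1/613) = 275/1226 ≈ 0.22431)
(-2084 - 1562)/(t + P) = (-2084 - 1562)/(546960 + 275/1226) = -3646/670573235/1226 = -3646*1226/670573235 = -4469996/670573235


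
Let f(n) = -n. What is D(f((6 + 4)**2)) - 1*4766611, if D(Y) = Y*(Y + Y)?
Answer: -4746611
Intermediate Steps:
D(Y) = 2*Y**2 (D(Y) = Y*(2*Y) = 2*Y**2)
D(f((6 + 4)**2)) - 1*4766611 = 2*(-(6 + 4)**2)**2 - 1*4766611 = 2*(-1*10**2)**2 - 4766611 = 2*(-1*100)**2 - 4766611 = 2*(-100)**2 - 4766611 = 2*10000 - 4766611 = 20000 - 4766611 = -4746611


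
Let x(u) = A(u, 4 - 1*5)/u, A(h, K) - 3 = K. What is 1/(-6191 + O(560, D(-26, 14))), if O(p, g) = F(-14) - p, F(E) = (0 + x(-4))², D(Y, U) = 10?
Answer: -4/27003 ≈ -0.00014813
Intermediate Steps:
A(h, K) = 3 + K
x(u) = 2/u (x(u) = (3 + (4 - 1*5))/u = (3 + (4 - 5))/u = (3 - 1)/u = 2/u)
F(E) = ¼ (F(E) = (0 + 2/(-4))² = (0 + 2*(-¼))² = (0 - ½)² = (-½)² = ¼)
O(p, g) = ¼ - p
1/(-6191 + O(560, D(-26, 14))) = 1/(-6191 + (¼ - 1*560)) = 1/(-6191 + (¼ - 560)) = 1/(-6191 - 2239/4) = 1/(-27003/4) = -4/27003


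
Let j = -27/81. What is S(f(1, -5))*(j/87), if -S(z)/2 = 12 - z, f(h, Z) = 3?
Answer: 2/29 ≈ 0.068966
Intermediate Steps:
j = -1/3 (j = -27*1/81 = -1/3 ≈ -0.33333)
S(z) = -24 + 2*z (S(z) = -2*(12 - z) = -24 + 2*z)
S(f(1, -5))*(j/87) = (-24 + 2*3)*(-1/3/87) = (-24 + 6)*(-1/3*1/87) = -18*(-1/261) = 2/29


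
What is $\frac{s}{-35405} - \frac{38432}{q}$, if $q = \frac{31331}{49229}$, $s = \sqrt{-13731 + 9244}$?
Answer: $- \frac{99577312}{1649} - \frac{i \sqrt{4487}}{35405} \approx -60387.0 - 0.001892 i$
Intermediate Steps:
$s = i \sqrt{4487}$ ($s = \sqrt{-4487} = i \sqrt{4487} \approx 66.985 i$)
$q = \frac{1649}{2591}$ ($q = 31331 \cdot \frac{1}{49229} = \frac{1649}{2591} \approx 0.63643$)
$\frac{s}{-35405} - \frac{38432}{q} = \frac{i \sqrt{4487}}{-35405} - \frac{38432}{\frac{1649}{2591}} = i \sqrt{4487} \left(- \frac{1}{35405}\right) - \frac{99577312}{1649} = - \frac{i \sqrt{4487}}{35405} - \frac{99577312}{1649} = - \frac{99577312}{1649} - \frac{i \sqrt{4487}}{35405}$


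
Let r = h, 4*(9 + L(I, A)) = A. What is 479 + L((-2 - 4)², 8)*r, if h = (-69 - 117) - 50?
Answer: 2131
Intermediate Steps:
L(I, A) = -9 + A/4
h = -236 (h = -186 - 50 = -236)
r = -236
479 + L((-2 - 4)², 8)*r = 479 + (-9 + (¼)*8)*(-236) = 479 + (-9 + 2)*(-236) = 479 - 7*(-236) = 479 + 1652 = 2131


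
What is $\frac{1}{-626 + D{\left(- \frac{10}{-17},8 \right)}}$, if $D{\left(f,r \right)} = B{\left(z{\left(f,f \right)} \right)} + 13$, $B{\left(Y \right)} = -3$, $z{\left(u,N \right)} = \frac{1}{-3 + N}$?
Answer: $- \frac{1}{616} \approx -0.0016234$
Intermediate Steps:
$D{\left(f,r \right)} = 10$ ($D{\left(f,r \right)} = -3 + 13 = 10$)
$\frac{1}{-626 + D{\left(- \frac{10}{-17},8 \right)}} = \frac{1}{-626 + 10} = \frac{1}{-616} = - \frac{1}{616}$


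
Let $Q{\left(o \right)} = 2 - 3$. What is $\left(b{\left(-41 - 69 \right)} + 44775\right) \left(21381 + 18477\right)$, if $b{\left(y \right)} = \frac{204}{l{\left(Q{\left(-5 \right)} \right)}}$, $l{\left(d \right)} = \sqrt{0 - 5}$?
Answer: $1784641950 - \frac{8131032 i \sqrt{5}}{5} \approx 1.7846 \cdot 10^{9} - 3.6363 \cdot 10^{6} i$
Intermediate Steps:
$Q{\left(o \right)} = -1$ ($Q{\left(o \right)} = 2 - 3 = -1$)
$l{\left(d \right)} = i \sqrt{5}$ ($l{\left(d \right)} = \sqrt{-5} = i \sqrt{5}$)
$b{\left(y \right)} = - \frac{204 i \sqrt{5}}{5}$ ($b{\left(y \right)} = \frac{204}{i \sqrt{5}} = 204 \left(- \frac{i \sqrt{5}}{5}\right) = - \frac{204 i \sqrt{5}}{5}$)
$\left(b{\left(-41 - 69 \right)} + 44775\right) \left(21381 + 18477\right) = \left(- \frac{204 i \sqrt{5}}{5} + 44775\right) \left(21381 + 18477\right) = \left(44775 - \frac{204 i \sqrt{5}}{5}\right) 39858 = 1784641950 - \frac{8131032 i \sqrt{5}}{5}$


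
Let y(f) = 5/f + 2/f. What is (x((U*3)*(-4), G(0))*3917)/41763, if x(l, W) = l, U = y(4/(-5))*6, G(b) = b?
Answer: 822570/13921 ≈ 59.088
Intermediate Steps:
y(f) = 7/f
U = -105/2 (U = (7/((4/(-5))))*6 = (7/((4*(-⅕))))*6 = (7/(-⅘))*6 = (7*(-5/4))*6 = -35/4*6 = -105/2 ≈ -52.500)
(x((U*3)*(-4), G(0))*3917)/41763 = ((-105/2*3*(-4))*3917)/41763 = (-315/2*(-4)*3917)*(1/41763) = (630*3917)*(1/41763) = 2467710*(1/41763) = 822570/13921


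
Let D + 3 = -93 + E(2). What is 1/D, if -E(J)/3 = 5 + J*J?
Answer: -1/123 ≈ -0.0081301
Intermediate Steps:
E(J) = -15 - 3*J² (E(J) = -3*(5 + J*J) = -3*(5 + J²) = -15 - 3*J²)
D = -123 (D = -3 + (-93 + (-15 - 3*2²)) = -3 + (-93 + (-15 - 3*4)) = -3 + (-93 + (-15 - 12)) = -3 + (-93 - 27) = -3 - 120 = -123)
1/D = 1/(-123) = -1/123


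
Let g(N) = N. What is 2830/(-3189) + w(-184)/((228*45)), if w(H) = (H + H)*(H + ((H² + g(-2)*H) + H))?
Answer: -3313401026/2726595 ≈ -1215.2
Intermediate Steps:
w(H) = 2*H³ (w(H) = (H + H)*(H + ((H² - 2*H) + H)) = (2*H)*(H + (H² - H)) = (2*H)*H² = 2*H³)
2830/(-3189) + w(-184)/((228*45)) = 2830/(-3189) + (2*(-184)³)/((228*45)) = 2830*(-1/3189) + (2*(-6229504))/10260 = -2830/3189 - 12459008*1/10260 = -2830/3189 - 3114752/2565 = -3313401026/2726595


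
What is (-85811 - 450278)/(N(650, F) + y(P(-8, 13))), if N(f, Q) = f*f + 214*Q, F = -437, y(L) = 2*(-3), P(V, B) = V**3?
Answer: -536089/328976 ≈ -1.6296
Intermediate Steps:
y(L) = -6
N(f, Q) = f**2 + 214*Q
(-85811 - 450278)/(N(650, F) + y(P(-8, 13))) = (-85811 - 450278)/((650**2 + 214*(-437)) - 6) = -536089/((422500 - 93518) - 6) = -536089/(328982 - 6) = -536089/328976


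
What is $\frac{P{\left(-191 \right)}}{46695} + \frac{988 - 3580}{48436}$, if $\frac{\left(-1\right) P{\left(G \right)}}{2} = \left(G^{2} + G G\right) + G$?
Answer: $- \frac{597542146}{188476585} \approx -3.1704$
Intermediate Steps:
$P{\left(G \right)} = - 4 G^{2} - 2 G$ ($P{\left(G \right)} = - 2 \left(\left(G^{2} + G G\right) + G\right) = - 2 \left(\left(G^{2} + G^{2}\right) + G\right) = - 2 \left(2 G^{2} + G\right) = - 2 \left(G + 2 G^{2}\right) = - 4 G^{2} - 2 G$)
$\frac{P{\left(-191 \right)}}{46695} + \frac{988 - 3580}{48436} = \frac{\left(-2\right) \left(-191\right) \left(1 + 2 \left(-191\right)\right)}{46695} + \frac{988 - 3580}{48436} = \left(-2\right) \left(-191\right) \left(1 - 382\right) \frac{1}{46695} - \frac{648}{12109} = \left(-2\right) \left(-191\right) \left(-381\right) \frac{1}{46695} - \frac{648}{12109} = \left(-145542\right) \frac{1}{46695} - \frac{648}{12109} = - \frac{48514}{15565} - \frac{648}{12109} = - \frac{597542146}{188476585}$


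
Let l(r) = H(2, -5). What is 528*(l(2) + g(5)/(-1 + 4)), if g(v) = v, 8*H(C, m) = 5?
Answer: 1210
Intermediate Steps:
H(C, m) = 5/8 (H(C, m) = (⅛)*5 = 5/8)
l(r) = 5/8
528*(l(2) + g(5)/(-1 + 4)) = 528*(5/8 + 5/(-1 + 4)) = 528*(5/8 + 5/3) = 528*(55/24) = 1210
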